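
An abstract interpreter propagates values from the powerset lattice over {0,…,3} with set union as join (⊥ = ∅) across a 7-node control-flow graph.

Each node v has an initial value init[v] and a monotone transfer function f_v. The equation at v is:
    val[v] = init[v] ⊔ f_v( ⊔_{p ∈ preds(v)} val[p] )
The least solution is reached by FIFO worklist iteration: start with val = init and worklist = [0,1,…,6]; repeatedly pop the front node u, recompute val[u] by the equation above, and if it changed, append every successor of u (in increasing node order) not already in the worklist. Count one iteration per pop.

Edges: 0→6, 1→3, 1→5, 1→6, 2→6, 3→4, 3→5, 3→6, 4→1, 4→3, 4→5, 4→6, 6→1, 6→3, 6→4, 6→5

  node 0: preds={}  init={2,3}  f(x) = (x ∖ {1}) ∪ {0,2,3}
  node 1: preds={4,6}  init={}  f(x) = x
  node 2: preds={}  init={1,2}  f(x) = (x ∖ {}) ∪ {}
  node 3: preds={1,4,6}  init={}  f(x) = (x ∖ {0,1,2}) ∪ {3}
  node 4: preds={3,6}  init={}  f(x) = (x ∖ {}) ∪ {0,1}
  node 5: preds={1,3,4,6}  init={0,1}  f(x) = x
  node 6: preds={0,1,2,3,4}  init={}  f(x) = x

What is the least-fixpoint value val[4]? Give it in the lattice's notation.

{0,1,2,3}

Worklist (14 pops):
  #1 pop 0: in={} → {0,2,3} (was {2,3}); enqueue []
  #2 pop 1: in={} → {} (no change)
  #3 pop 2: in={} → {1,2} (no change)
  #4 pop 3: in={} → {3} (was {}); enqueue []
  #5 pop 4: in={3} → {0,1,3} (was {}); enqueue [1,3]
  #6 pop 5: in={0,1,3} → {0,1,3} (was {0,1}); enqueue []
  #7 pop 6: in={0,1,2,3} → {0,1,2,3} (was {}); enqueue [4,5]
  #8 pop 1: in={0,1,2,3} → {0,1,2,3} (was {}); enqueue [6]
  #9 pop 3: in={0,1,2,3} → {3} (no change)
  #10 pop 4: in={0,1,2,3} → {0,1,2,3} (was {0,1,3}); enqueue [1,3]
  #11 pop 5: in={0,1,2,3} → {0,1,2,3} (was {0,1,3}); enqueue []
  #12 pop 6: in={0,1,2,3} → {0,1,2,3} (no change)
  #13 pop 1: in={0,1,2,3} → {0,1,2,3} (no change)
  #14 pop 3: in={0,1,2,3} → {3} (no change)

Fixpoint:
  val[0] = {0,2,3}
  val[1] = {0,1,2,3}
  val[2] = {1,2}
  val[3] = {3}
  val[4] = {0,1,2,3}
  val[5] = {0,1,2,3}
  val[6] = {0,1,2,3}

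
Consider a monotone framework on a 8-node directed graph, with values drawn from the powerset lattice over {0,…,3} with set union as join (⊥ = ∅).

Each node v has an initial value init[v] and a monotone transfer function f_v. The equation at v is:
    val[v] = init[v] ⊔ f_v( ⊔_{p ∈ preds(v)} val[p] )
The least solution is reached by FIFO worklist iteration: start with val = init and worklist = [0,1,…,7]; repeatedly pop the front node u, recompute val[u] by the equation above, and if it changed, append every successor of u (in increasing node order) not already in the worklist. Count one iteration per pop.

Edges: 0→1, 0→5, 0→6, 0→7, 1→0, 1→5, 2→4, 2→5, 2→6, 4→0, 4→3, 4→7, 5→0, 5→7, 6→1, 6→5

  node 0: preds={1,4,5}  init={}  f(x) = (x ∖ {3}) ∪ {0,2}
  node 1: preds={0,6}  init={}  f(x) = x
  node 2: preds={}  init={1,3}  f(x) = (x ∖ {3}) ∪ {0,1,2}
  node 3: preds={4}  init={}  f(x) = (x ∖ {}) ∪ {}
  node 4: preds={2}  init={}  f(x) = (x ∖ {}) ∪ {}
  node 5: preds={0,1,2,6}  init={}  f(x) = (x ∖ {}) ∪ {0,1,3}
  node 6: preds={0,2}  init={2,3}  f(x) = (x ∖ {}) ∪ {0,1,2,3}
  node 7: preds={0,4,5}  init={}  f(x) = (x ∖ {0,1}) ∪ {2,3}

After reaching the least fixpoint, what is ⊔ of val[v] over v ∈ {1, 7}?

Iteration log — 15 steps:
  step 1. node 0  ⊔preds={}  new={0,2}  old={}  +wl: 
  step 2. node 1  ⊔preds={0,2,3}  new={0,2,3}  old={}  +wl: 0
  step 3. node 2  ⊔preds={}  new={0,1,2,3}  old={1,3}  +wl: 
  step 4. node 3  ⊔preds={}  new={}  stable
  step 5. node 4  ⊔preds={0,1,2,3}  new={0,1,2,3}  old={}  +wl: 3
  step 6. node 5  ⊔preds={0,1,2,3}  new={0,1,2,3}  old={}  +wl: 
  step 7. node 6  ⊔preds={0,1,2,3}  new={0,1,2,3}  old={2,3}  +wl: 1,5
  step 8. node 7  ⊔preds={0,1,2,3}  new={2,3}  old={}  +wl: 
  step 9. node 0  ⊔preds={0,1,2,3}  new={0,1,2}  old={0,2}  +wl: 6,7
  step 10. node 3  ⊔preds={0,1,2,3}  new={0,1,2,3}  old={}  +wl: 
  step 11. node 1  ⊔preds={0,1,2,3}  new={0,1,2,3}  old={0,2,3}  +wl: 0
  step 12. node 5  ⊔preds={0,1,2,3}  new={0,1,2,3}  stable
  step 13. node 6  ⊔preds={0,1,2,3}  new={0,1,2,3}  stable
  step 14. node 7  ⊔preds={0,1,2,3}  new={2,3}  stable
  step 15. node 0  ⊔preds={0,1,2,3}  new={0,1,2}  stable

Least fixpoint reached:
  node 0: {0,1,2}
  node 1: {0,1,2,3}
  node 2: {0,1,2,3}
  node 3: {0,1,2,3}
  node 4: {0,1,2,3}
  node 5: {0,1,2,3}
  node 6: {0,1,2,3}
  node 7: {2,3}

{0,1,2,3}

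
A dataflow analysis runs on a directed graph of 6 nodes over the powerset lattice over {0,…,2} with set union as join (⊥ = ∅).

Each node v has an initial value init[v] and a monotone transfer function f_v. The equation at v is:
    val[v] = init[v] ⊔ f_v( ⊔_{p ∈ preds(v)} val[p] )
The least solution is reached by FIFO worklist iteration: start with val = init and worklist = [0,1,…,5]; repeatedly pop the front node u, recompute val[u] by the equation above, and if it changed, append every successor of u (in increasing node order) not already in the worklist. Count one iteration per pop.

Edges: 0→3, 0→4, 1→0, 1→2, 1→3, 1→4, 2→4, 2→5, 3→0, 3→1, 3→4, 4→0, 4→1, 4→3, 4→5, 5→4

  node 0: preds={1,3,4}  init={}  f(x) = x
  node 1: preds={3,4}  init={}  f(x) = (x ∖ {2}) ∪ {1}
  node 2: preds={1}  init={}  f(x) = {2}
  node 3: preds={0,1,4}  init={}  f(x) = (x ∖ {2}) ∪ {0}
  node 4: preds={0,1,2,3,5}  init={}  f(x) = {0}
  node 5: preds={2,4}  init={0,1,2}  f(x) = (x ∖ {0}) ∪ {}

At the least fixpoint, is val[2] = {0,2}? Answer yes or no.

no

Iteration log — 12 steps:
  step 1. node 0  ⊔preds={}  new={}  stable
  step 2. node 1  ⊔preds={}  new={1}  old={}  +wl: 0
  step 3. node 2  ⊔preds={1}  new={2}  old={}  +wl: 
  step 4. node 3  ⊔preds={1}  new={0,1}  old={}  +wl: 1
  step 5. node 4  ⊔preds={0,1,2}  new={0}  old={}  +wl: 3
  step 6. node 5  ⊔preds={0,2}  new={0,1,2}  stable
  step 7. node 0  ⊔preds={0,1}  new={0,1}  old={}  +wl: 4
  step 8. node 1  ⊔preds={0,1}  new={0,1}  old={1}  +wl: 0,2
  step 9. node 3  ⊔preds={0,1}  new={0,1}  stable
  step 10. node 4  ⊔preds={0,1,2}  new={0}  stable
  step 11. node 0  ⊔preds={0,1}  new={0,1}  stable
  step 12. node 2  ⊔preds={0,1}  new={2}  stable

Least fixpoint reached:
  node 0: {0,1}
  node 1: {0,1}
  node 2: {2}
  node 3: {0,1}
  node 4: {0}
  node 5: {0,1,2}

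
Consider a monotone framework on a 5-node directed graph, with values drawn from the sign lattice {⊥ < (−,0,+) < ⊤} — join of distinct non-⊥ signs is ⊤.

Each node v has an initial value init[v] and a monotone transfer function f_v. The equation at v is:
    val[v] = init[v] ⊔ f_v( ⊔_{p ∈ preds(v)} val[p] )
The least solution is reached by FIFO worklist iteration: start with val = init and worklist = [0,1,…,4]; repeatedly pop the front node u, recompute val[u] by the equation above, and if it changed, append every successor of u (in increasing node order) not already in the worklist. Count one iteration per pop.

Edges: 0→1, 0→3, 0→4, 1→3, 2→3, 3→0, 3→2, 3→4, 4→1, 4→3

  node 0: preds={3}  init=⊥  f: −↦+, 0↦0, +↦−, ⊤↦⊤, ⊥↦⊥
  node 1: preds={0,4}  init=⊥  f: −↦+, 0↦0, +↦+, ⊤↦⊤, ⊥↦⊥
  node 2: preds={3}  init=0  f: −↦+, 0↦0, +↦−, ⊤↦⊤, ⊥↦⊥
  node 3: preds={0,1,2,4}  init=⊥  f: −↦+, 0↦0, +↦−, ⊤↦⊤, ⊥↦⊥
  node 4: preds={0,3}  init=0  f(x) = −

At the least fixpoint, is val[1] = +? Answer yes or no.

no

Iteration log — 15 steps:
  step 1. node 0  ⊔preds=⊥  new=⊥  stable
  step 2. node 1  ⊔preds=0  new=0  old=⊥  +wl: 
  step 3. node 2  ⊔preds=⊥  new=0  stable
  step 4. node 3  ⊔preds=0  new=0  old=⊥  +wl: 0,2
  step 5. node 4  ⊔preds=0  new=⊤  old=0  +wl: 1,3
  step 6. node 0  ⊔preds=0  new=0  old=⊥  +wl: 4
  step 7. node 2  ⊔preds=0  new=0  stable
  step 8. node 1  ⊔preds=⊤  new=⊤  old=0  +wl: 
  step 9. node 3  ⊔preds=⊤  new=⊤  old=0  +wl: 0,2
  step 10. node 4  ⊔preds=⊤  new=⊤  stable
  step 11. node 0  ⊔preds=⊤  new=⊤  old=0  +wl: 1,3,4
  step 12. node 2  ⊔preds=⊤  new=⊤  old=0  +wl: 
  step 13. node 1  ⊔preds=⊤  new=⊤  stable
  step 14. node 3  ⊔preds=⊤  new=⊤  stable
  step 15. node 4  ⊔preds=⊤  new=⊤  stable

Least fixpoint reached:
  node 0: ⊤
  node 1: ⊤
  node 2: ⊤
  node 3: ⊤
  node 4: ⊤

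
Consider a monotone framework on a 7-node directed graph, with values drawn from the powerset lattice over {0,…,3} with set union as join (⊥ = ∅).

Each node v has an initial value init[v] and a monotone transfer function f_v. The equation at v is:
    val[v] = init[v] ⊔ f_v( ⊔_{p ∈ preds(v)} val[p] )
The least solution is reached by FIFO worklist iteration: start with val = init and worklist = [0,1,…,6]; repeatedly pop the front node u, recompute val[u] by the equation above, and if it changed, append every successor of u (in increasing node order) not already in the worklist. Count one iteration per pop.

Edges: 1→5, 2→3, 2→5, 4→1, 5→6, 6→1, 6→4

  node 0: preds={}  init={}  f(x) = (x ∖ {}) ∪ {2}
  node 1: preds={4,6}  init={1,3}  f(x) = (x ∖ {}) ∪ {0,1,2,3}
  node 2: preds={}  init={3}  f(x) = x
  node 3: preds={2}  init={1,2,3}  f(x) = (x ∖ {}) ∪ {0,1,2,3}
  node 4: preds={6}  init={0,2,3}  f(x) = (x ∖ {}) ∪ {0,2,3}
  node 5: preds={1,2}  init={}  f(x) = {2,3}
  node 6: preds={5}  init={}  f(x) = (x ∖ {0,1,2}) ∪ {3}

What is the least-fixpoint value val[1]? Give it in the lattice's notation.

{0,1,2,3}

Iteration log — 9 steps:
  step 1. node 0  ⊔preds={}  new={2}  old={}  +wl: 
  step 2. node 1  ⊔preds={0,2,3}  new={0,1,2,3}  old={1,3}  +wl: 
  step 3. node 2  ⊔preds={}  new={3}  stable
  step 4. node 3  ⊔preds={3}  new={0,1,2,3}  old={1,2,3}  +wl: 
  step 5. node 4  ⊔preds={}  new={0,2,3}  stable
  step 6. node 5  ⊔preds={0,1,2,3}  new={2,3}  old={}  +wl: 
  step 7. node 6  ⊔preds={2,3}  new={3}  old={}  +wl: 1,4
  step 8. node 1  ⊔preds={0,2,3}  new={0,1,2,3}  stable
  step 9. node 4  ⊔preds={3}  new={0,2,3}  stable

Least fixpoint reached:
  node 0: {2}
  node 1: {0,1,2,3}
  node 2: {3}
  node 3: {0,1,2,3}
  node 4: {0,2,3}
  node 5: {2,3}
  node 6: {3}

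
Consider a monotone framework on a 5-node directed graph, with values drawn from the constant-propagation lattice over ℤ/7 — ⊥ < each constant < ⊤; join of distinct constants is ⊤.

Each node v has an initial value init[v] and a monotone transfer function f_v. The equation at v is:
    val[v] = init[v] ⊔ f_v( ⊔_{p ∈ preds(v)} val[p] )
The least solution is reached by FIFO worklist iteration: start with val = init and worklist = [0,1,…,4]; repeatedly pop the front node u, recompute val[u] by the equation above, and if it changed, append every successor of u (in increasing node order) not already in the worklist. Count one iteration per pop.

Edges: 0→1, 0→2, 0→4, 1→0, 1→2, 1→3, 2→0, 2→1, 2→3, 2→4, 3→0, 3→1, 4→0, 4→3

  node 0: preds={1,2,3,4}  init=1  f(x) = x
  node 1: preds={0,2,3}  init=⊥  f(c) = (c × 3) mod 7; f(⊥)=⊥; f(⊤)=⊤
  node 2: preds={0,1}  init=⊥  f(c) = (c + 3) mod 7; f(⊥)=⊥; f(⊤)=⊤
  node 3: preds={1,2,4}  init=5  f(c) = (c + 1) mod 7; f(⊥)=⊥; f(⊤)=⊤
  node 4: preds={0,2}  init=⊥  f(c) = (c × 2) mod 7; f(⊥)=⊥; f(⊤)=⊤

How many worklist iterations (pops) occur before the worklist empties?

Trace (8 dequeues):
  [1] u=0 | in 5 | out ⊤ | prev 1 | push {}
  [2] u=1 | in ⊤ | out ⊤ | prev ⊥ | push {0}
  [3] u=2 | in ⊤ | out ⊤ | prev ⊥ | push {1}
  [4] u=3 | in ⊤ | out ⊤ | prev 5 | push {}
  [5] u=4 | in ⊤ | out ⊤ | prev ⊥ | push {3}
  [6] u=0 | in ⊤ | out ⊤ | ==
  [7] u=1 | in ⊤ | out ⊤ | ==
  [8] u=3 | in ⊤ | out ⊤ | ==

Converged values:
  [0] ⊤
  [1] ⊤
  [2] ⊤
  [3] ⊤
  [4] ⊤

8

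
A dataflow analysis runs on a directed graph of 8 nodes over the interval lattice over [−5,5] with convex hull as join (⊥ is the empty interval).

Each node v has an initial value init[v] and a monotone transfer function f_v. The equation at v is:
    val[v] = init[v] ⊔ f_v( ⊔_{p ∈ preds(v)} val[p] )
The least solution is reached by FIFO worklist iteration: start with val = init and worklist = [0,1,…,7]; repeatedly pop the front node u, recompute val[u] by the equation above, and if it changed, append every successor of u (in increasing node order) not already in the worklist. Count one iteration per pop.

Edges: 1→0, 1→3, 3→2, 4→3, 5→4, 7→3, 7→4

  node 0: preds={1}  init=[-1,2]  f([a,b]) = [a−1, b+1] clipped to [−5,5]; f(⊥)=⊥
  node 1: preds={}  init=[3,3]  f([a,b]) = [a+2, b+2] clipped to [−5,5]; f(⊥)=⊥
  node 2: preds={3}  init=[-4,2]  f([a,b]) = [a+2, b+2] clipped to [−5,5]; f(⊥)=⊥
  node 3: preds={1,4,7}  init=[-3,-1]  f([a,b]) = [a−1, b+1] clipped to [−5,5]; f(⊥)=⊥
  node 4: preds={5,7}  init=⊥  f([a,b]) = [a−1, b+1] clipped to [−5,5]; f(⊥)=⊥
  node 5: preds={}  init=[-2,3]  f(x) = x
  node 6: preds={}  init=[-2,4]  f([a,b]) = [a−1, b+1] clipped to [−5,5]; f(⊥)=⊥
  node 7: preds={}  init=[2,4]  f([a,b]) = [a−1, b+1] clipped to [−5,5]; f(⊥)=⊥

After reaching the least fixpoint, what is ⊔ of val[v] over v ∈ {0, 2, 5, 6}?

[-4,5]

Iteration log — 11 steps:
  step 1. node 0  ⊔preds=[3,3]  new=[-1,4]  old=[-1,2]  +wl: 
  step 2. node 1  ⊔preds=⊥  new=[3,3]  stable
  step 3. node 2  ⊔preds=[-3,-1]  new=[-4,2]  stable
  step 4. node 3  ⊔preds=[2,4]  new=[-3,5]  old=[-3,-1]  +wl: 2
  step 5. node 4  ⊔preds=[-2,4]  new=[-3,5]  old=⊥  +wl: 3
  step 6. node 5  ⊔preds=⊥  new=[-2,3]  stable
  step 7. node 6  ⊔preds=⊥  new=[-2,4]  stable
  step 8. node 7  ⊔preds=⊥  new=[2,4]  stable
  step 9. node 2  ⊔preds=[-3,5]  new=[-4,5]  old=[-4,2]  +wl: 
  step 10. node 3  ⊔preds=[-3,5]  new=[-4,5]  old=[-3,5]  +wl: 2
  step 11. node 2  ⊔preds=[-4,5]  new=[-4,5]  stable

Least fixpoint reached:
  node 0: [-1,4]
  node 1: [3,3]
  node 2: [-4,5]
  node 3: [-4,5]
  node 4: [-3,5]
  node 5: [-2,3]
  node 6: [-2,4]
  node 7: [2,4]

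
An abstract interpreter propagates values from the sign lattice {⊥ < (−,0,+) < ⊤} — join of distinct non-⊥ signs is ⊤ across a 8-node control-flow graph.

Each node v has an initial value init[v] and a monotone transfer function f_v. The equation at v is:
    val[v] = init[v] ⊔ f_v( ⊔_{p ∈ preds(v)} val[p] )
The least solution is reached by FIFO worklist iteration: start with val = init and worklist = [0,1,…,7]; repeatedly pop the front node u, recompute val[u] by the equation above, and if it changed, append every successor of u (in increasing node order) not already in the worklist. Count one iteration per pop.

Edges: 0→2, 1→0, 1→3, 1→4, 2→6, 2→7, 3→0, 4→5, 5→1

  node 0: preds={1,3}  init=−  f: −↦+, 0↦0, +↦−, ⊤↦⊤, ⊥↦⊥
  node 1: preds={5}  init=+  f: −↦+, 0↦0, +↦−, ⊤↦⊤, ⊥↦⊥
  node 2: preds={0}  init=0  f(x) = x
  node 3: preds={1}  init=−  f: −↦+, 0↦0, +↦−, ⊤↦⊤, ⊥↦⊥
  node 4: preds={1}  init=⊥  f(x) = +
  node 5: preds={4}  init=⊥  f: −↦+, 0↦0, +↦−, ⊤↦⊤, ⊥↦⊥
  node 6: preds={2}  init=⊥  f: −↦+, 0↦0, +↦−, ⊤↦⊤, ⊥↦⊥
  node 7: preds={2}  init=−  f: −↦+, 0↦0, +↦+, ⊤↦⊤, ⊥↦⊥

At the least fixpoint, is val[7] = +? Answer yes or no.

no

Iteration log — 9 steps:
  step 1. node 0  ⊔preds=⊤  new=⊤  old=−  +wl: 
  step 2. node 1  ⊔preds=⊥  new=+  stable
  step 3. node 2  ⊔preds=⊤  new=⊤  old=0  +wl: 
  step 4. node 3  ⊔preds=+  new=−  stable
  step 5. node 4  ⊔preds=+  new=+  old=⊥  +wl: 
  step 6. node 5  ⊔preds=+  new=−  old=⊥  +wl: 1
  step 7. node 6  ⊔preds=⊤  new=⊤  old=⊥  +wl: 
  step 8. node 7  ⊔preds=⊤  new=⊤  old=−  +wl: 
  step 9. node 1  ⊔preds=−  new=+  stable

Least fixpoint reached:
  node 0: ⊤
  node 1: +
  node 2: ⊤
  node 3: −
  node 4: +
  node 5: −
  node 6: ⊤
  node 7: ⊤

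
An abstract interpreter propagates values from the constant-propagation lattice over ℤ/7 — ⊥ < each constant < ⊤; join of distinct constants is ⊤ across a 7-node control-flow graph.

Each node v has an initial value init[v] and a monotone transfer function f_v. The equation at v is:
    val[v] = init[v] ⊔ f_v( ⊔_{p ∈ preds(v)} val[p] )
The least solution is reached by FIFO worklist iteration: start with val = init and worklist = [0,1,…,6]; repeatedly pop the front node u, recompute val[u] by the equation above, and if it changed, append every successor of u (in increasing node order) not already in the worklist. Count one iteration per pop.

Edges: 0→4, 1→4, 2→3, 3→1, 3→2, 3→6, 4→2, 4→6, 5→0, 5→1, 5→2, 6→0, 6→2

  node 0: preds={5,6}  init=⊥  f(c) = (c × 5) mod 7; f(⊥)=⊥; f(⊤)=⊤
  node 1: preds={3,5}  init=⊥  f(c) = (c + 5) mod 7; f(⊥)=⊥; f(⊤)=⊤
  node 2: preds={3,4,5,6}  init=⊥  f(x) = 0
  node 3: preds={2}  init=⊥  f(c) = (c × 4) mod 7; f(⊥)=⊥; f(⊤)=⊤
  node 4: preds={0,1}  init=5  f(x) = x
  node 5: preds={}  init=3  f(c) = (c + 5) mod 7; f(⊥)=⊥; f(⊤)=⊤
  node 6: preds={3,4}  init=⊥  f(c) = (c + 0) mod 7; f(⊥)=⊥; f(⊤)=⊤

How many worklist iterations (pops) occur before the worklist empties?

11

Trace (11 dequeues):
  [1] u=0 | in 3 | out 1 | prev ⊥ | push {}
  [2] u=1 | in 3 | out 1 | prev ⊥ | push {}
  [3] u=2 | in ⊤ | out 0 | prev ⊥ | push {}
  [4] u=3 | in 0 | out 0 | prev ⊥ | push {1,2}
  [5] u=4 | in 1 | out ⊤ | prev 5 | push {}
  [6] u=5 | in ⊥ | out 3 | ==
  [7] u=6 | in ⊤ | out ⊤ | prev ⊥ | push {0}
  [8] u=1 | in ⊤ | out ⊤ | prev 1 | push {4}
  [9] u=2 | in ⊤ | out 0 | ==
  [10] u=0 | in ⊤ | out ⊤ | prev 1 | push {}
  [11] u=4 | in ⊤ | out ⊤ | ==

Converged values:
  [0] ⊤
  [1] ⊤
  [2] 0
  [3] 0
  [4] ⊤
  [5] 3
  [6] ⊤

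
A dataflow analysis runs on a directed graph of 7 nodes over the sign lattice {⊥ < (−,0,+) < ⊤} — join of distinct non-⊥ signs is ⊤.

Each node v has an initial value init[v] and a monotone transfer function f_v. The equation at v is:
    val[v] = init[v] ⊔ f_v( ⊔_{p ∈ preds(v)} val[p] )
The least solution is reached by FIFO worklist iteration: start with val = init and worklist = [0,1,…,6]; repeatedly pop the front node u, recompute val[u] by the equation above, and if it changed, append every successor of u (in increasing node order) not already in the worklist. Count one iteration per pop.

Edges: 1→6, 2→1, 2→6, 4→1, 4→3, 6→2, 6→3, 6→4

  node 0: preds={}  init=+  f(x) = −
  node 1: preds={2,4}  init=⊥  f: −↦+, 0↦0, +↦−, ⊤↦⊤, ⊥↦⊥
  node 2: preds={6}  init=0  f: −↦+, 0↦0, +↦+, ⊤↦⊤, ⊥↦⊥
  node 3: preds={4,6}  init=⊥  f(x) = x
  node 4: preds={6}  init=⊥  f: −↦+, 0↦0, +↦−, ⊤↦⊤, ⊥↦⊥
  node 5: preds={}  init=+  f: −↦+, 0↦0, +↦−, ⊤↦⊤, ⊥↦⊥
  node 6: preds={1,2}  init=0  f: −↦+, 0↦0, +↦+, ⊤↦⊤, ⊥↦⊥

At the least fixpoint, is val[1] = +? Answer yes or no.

Iteration log — 9 steps:
  step 1. node 0  ⊔preds=⊥  new=⊤  old=+  +wl: 
  step 2. node 1  ⊔preds=0  new=0  old=⊥  +wl: 
  step 3. node 2  ⊔preds=0  new=0  stable
  step 4. node 3  ⊔preds=0  new=0  old=⊥  +wl: 
  step 5. node 4  ⊔preds=0  new=0  old=⊥  +wl: 1,3
  step 6. node 5  ⊔preds=⊥  new=+  stable
  step 7. node 6  ⊔preds=0  new=0  stable
  step 8. node 1  ⊔preds=0  new=0  stable
  step 9. node 3  ⊔preds=0  new=0  stable

Least fixpoint reached:
  node 0: ⊤
  node 1: 0
  node 2: 0
  node 3: 0
  node 4: 0
  node 5: +
  node 6: 0

no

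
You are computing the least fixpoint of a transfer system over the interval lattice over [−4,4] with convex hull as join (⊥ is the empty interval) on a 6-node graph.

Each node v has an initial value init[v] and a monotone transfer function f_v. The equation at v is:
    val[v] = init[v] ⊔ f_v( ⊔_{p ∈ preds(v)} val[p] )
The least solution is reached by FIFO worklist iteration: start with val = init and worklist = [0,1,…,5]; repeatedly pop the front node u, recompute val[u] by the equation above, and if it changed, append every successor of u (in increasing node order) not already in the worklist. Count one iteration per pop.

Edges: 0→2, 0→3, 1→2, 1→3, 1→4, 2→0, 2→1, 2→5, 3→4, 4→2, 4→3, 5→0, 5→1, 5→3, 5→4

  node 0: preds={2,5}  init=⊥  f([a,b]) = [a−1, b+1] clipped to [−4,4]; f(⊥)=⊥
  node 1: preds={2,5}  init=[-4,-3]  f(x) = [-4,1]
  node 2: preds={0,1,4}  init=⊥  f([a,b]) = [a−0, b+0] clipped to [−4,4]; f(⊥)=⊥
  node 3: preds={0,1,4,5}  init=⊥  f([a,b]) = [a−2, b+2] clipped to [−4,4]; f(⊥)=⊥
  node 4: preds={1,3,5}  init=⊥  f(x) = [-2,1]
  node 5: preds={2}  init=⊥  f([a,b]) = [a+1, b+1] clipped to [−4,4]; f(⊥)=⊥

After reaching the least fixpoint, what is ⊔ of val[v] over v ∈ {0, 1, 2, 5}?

[-4,4]

Trace (20 dequeues):
  [1] u=0 | in ⊥ | out ⊥ | ==
  [2] u=1 | in ⊥ | out [-4,1] | prev [-4,-3] | push {}
  [3] u=2 | in [-4,1] | out [-4,1] | prev ⊥ | push {0,1}
  [4] u=3 | in [-4,1] | out [-4,3] | prev ⊥ | push {}
  [5] u=4 | in [-4,3] | out [-2,1] | prev ⊥ | push {2,3}
  [6] u=5 | in [-4,1] | out [-3,2] | prev ⊥ | push {4}
  [7] u=0 | in [-4,2] | out [-4,3] | prev ⊥ | push {}
  [8] u=1 | in [-4,2] | out [-4,1] | ==
  [9] u=2 | in [-4,3] | out [-4,3] | prev [-4,1] | push {0,1,5}
  [10] u=3 | in [-4,3] | out [-4,4] | prev [-4,3] | push {}
  [11] u=4 | in [-4,4] | out [-2,1] | ==
  [12] u=0 | in [-4,3] | out [-4,4] | prev [-4,3] | push {2,3}
  [13] u=1 | in [-4,3] | out [-4,1] | ==
  [14] u=5 | in [-4,3] | out [-3,4] | prev [-3,2] | push {0,1,4}
  [15] u=2 | in [-4,4] | out [-4,4] | prev [-4,3] | push {5}
  [16] u=3 | in [-4,4] | out [-4,4] | ==
  [17] u=0 | in [-4,4] | out [-4,4] | ==
  [18] u=1 | in [-4,4] | out [-4,1] | ==
  [19] u=4 | in [-4,4] | out [-2,1] | ==
  [20] u=5 | in [-4,4] | out [-3,4] | ==

Converged values:
  [0] [-4,4]
  [1] [-4,1]
  [2] [-4,4]
  [3] [-4,4]
  [4] [-2,1]
  [5] [-3,4]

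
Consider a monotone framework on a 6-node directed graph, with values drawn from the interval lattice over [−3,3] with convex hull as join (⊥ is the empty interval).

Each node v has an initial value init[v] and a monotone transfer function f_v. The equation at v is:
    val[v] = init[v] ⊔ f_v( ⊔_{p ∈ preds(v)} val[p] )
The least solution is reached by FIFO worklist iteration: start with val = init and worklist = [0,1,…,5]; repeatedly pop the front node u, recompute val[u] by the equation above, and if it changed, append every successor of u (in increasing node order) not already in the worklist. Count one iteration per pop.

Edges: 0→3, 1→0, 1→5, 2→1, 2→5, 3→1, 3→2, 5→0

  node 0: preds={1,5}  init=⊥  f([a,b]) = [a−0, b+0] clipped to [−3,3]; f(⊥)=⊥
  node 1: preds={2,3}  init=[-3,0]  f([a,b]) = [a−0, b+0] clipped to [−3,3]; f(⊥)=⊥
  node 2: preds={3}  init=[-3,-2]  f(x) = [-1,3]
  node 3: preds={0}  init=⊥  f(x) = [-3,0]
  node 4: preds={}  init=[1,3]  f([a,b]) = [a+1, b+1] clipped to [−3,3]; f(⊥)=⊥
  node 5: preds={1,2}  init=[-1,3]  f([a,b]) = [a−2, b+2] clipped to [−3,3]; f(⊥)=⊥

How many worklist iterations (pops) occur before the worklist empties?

10

Iteration log — 10 steps:
  step 1. node 0  ⊔preds=[-3,3]  new=[-3,3]  old=⊥  +wl: 
  step 2. node 1  ⊔preds=[-3,-2]  new=[-3,0]  stable
  step 3. node 2  ⊔preds=⊥  new=[-3,3]  old=[-3,-2]  +wl: 1
  step 4. node 3  ⊔preds=[-3,3]  new=[-3,0]  old=⊥  +wl: 2
  step 5. node 4  ⊔preds=⊥  new=[1,3]  stable
  step 6. node 5  ⊔preds=[-3,3]  new=[-3,3]  old=[-1,3]  +wl: 0
  step 7. node 1  ⊔preds=[-3,3]  new=[-3,3]  old=[-3,0]  +wl: 5
  step 8. node 2  ⊔preds=[-3,0]  new=[-3,3]  stable
  step 9. node 0  ⊔preds=[-3,3]  new=[-3,3]  stable
  step 10. node 5  ⊔preds=[-3,3]  new=[-3,3]  stable

Least fixpoint reached:
  node 0: [-3,3]
  node 1: [-3,3]
  node 2: [-3,3]
  node 3: [-3,0]
  node 4: [1,3]
  node 5: [-3,3]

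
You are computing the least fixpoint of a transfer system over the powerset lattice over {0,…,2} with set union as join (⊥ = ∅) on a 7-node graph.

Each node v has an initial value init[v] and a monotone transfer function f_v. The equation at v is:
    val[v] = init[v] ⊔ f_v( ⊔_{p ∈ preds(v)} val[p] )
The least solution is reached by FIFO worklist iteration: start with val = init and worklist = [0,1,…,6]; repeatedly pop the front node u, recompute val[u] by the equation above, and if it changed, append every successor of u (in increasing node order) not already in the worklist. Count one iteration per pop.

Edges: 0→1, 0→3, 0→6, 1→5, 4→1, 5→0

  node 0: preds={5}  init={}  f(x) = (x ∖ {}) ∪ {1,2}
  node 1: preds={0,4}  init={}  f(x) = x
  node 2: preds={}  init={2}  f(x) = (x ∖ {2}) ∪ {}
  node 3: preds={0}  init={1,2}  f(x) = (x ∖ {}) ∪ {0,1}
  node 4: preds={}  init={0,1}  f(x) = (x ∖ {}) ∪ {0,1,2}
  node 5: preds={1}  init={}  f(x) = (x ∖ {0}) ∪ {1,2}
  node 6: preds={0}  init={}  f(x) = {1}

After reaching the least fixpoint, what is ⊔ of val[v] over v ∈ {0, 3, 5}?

{0,1,2}

Trace (9 dequeues):
  [1] u=0 | in {} | out {1,2} | prev {} | push {}
  [2] u=1 | in {0,1,2} | out {0,1,2} | prev {} | push {}
  [3] u=2 | in {} | out {2} | ==
  [4] u=3 | in {1,2} | out {0,1,2} | prev {1,2} | push {}
  [5] u=4 | in {} | out {0,1,2} | prev {0,1} | push {1}
  [6] u=5 | in {0,1,2} | out {1,2} | prev {} | push {0}
  [7] u=6 | in {1,2} | out {1} | prev {} | push {}
  [8] u=1 | in {0,1,2} | out {0,1,2} | ==
  [9] u=0 | in {1,2} | out {1,2} | ==

Converged values:
  [0] {1,2}
  [1] {0,1,2}
  [2] {2}
  [3] {0,1,2}
  [4] {0,1,2}
  [5] {1,2}
  [6] {1}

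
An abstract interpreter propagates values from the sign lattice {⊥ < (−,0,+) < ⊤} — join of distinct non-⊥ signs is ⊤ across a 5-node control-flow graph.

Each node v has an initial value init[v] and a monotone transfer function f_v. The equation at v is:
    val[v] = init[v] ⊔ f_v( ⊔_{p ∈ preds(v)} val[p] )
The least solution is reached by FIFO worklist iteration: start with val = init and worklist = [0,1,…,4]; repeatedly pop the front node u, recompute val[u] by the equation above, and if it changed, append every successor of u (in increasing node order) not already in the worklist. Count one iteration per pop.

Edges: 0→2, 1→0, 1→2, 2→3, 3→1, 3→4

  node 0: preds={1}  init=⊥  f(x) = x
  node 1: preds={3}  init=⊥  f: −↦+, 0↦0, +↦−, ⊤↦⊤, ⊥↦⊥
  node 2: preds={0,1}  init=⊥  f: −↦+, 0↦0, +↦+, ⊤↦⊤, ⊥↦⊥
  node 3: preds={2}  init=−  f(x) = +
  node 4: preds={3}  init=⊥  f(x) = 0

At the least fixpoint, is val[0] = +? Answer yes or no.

no

Worklist (11 pops):
  #1 pop 0: in=⊥ → ⊥ (no change)
  #2 pop 1: in=− → + (was ⊥); enqueue [0]
  #3 pop 2: in=+ → + (was ⊥); enqueue []
  #4 pop 3: in=+ → ⊤ (was −); enqueue [1]
  #5 pop 4: in=⊤ → 0 (was ⊥); enqueue []
  #6 pop 0: in=+ → + (was ⊥); enqueue [2]
  #7 pop 1: in=⊤ → ⊤ (was +); enqueue [0]
  #8 pop 2: in=⊤ → ⊤ (was +); enqueue [3]
  #9 pop 0: in=⊤ → ⊤ (was +); enqueue [2]
  #10 pop 3: in=⊤ → ⊤ (no change)
  #11 pop 2: in=⊤ → ⊤ (no change)

Fixpoint:
  val[0] = ⊤
  val[1] = ⊤
  val[2] = ⊤
  val[3] = ⊤
  val[4] = 0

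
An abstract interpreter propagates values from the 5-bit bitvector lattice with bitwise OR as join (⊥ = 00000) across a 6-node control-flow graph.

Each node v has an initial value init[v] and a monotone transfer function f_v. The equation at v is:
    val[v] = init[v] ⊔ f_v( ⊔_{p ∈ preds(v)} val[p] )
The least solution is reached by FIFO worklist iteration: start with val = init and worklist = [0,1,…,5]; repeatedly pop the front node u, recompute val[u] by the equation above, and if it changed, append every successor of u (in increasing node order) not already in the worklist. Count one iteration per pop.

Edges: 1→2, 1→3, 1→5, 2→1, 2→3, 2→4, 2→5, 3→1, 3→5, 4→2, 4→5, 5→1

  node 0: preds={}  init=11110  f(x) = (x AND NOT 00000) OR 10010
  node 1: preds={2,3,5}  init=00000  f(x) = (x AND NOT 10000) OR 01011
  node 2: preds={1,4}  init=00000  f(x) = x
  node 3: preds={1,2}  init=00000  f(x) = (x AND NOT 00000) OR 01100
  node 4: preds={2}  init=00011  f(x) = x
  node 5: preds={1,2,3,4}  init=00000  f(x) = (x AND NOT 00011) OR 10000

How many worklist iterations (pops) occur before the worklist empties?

Trace (14 dequeues):
  [1] u=0 | in 00000 | out 11110 | ==
  [2] u=1 | in 00000 | out 01011 | prev 00000 | push {}
  [3] u=2 | in 01011 | out 01011 | prev 00000 | push {1}
  [4] u=3 | in 01011 | out 01111 | prev 00000 | push {}
  [5] u=4 | in 01011 | out 01011 | prev 00011 | push {2}
  [6] u=5 | in 01111 | out 11100 | prev 00000 | push {}
  [7] u=1 | in 11111 | out 01111 | prev 01011 | push {3,5}
  [8] u=2 | in 01111 | out 01111 | prev 01011 | push {1,4}
  [9] u=3 | in 01111 | out 01111 | ==
  [10] u=5 | in 01111 | out 11100 | ==
  [11] u=1 | in 11111 | out 01111 | ==
  [12] u=4 | in 01111 | out 01111 | prev 01011 | push {2,5}
  [13] u=2 | in 01111 | out 01111 | ==
  [14] u=5 | in 01111 | out 11100 | ==

Converged values:
  [0] 11110
  [1] 01111
  [2] 01111
  [3] 01111
  [4] 01111
  [5] 11100

14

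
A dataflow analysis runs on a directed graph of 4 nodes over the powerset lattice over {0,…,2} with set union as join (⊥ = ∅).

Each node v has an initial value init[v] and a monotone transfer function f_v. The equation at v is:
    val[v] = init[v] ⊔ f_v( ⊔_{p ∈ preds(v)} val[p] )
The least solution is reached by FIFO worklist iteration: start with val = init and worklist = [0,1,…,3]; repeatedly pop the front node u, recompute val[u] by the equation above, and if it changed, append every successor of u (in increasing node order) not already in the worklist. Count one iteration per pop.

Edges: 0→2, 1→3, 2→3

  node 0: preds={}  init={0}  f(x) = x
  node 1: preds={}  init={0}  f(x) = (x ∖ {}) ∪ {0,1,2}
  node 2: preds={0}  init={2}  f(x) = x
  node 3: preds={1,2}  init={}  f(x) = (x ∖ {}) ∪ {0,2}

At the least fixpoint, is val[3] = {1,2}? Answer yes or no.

no

Trace (4 dequeues):
  [1] u=0 | in {} | out {0} | ==
  [2] u=1 | in {} | out {0,1,2} | prev {0} | push {}
  [3] u=2 | in {0} | out {0,2} | prev {2} | push {}
  [4] u=3 | in {0,1,2} | out {0,1,2} | prev {} | push {}

Converged values:
  [0] {0}
  [1] {0,1,2}
  [2] {0,2}
  [3] {0,1,2}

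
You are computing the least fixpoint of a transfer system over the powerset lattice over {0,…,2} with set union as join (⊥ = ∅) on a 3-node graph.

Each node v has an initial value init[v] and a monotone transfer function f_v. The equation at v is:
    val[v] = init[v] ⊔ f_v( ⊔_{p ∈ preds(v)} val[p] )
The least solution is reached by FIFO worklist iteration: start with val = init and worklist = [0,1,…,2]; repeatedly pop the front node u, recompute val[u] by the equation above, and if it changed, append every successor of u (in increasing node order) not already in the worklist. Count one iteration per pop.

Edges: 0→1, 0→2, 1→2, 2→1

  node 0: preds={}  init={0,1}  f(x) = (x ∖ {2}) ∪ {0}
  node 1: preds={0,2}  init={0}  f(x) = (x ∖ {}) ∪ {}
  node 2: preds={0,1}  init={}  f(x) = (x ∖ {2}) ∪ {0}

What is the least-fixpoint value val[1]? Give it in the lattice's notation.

{0,1}

Worklist (4 pops):
  #1 pop 0: in={} → {0,1} (no change)
  #2 pop 1: in={0,1} → {0,1} (was {0}); enqueue []
  #3 pop 2: in={0,1} → {0,1} (was {}); enqueue [1]
  #4 pop 1: in={0,1} → {0,1} (no change)

Fixpoint:
  val[0] = {0,1}
  val[1] = {0,1}
  val[2] = {0,1}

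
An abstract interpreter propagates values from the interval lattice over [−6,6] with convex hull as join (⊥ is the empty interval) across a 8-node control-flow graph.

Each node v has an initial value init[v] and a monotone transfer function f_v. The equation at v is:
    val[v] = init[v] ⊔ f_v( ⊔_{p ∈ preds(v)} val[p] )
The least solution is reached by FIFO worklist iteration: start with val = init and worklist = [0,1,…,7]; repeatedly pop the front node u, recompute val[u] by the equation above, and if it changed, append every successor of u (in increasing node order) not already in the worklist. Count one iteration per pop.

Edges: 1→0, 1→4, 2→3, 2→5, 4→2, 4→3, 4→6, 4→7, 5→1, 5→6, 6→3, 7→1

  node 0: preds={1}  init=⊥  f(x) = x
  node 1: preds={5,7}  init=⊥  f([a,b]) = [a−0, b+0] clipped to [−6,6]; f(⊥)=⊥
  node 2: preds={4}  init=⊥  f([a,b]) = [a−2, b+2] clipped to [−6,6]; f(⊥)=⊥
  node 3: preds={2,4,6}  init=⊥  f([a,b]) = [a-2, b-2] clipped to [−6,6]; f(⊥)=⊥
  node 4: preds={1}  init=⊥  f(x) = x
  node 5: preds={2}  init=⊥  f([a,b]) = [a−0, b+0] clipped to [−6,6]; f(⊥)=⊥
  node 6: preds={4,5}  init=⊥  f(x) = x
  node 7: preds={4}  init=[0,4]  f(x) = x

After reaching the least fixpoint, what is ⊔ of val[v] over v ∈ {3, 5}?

Worklist (41 pops):
  #1 pop 0: in=⊥ → ⊥ (no change)
  #2 pop 1: in=[0,4] → [0,4] (was ⊥); enqueue [0]
  #3 pop 2: in=⊥ → ⊥ (no change)
  #4 pop 3: in=⊥ → ⊥ (no change)
  #5 pop 4: in=[0,4] → [0,4] (was ⊥); enqueue [2,3]
  #6 pop 5: in=⊥ → ⊥ (no change)
  #7 pop 6: in=[0,4] → [0,4] (was ⊥); enqueue []
  #8 pop 7: in=[0,4] → [0,4] (no change)
  #9 pop 0: in=[0,4] → [0,4] (was ⊥); enqueue []
  #10 pop 2: in=[0,4] → [-2,6] (was ⊥); enqueue [5]
  #11 pop 3: in=[-2,6] → [-4,4] (was ⊥); enqueue []
  #12 pop 5: in=[-2,6] → [-2,6] (was ⊥); enqueue [1,6]
  #13 pop 1: in=[-2,6] → [-2,6] (was [0,4]); enqueue [0,4]
  #14 pop 6: in=[-2,6] → [-2,6] (was [0,4]); enqueue [3]
  #15 pop 0: in=[-2,6] → [-2,6] (was [0,4]); enqueue []
  #16 pop 4: in=[-2,6] → [-2,6] (was [0,4]); enqueue [2,6,7]
  #17 pop 3: in=[-2,6] → [-4,4] (no change)
  #18 pop 2: in=[-2,6] → [-4,6] (was [-2,6]); enqueue [3,5]
  #19 pop 6: in=[-2,6] → [-2,6] (no change)
  #20 pop 7: in=[-2,6] → [-2,6] (was [0,4]); enqueue [1]
  #21 pop 3: in=[-4,6] → [-6,4] (was [-4,4]); enqueue []
  #22 pop 5: in=[-4,6] → [-4,6] (was [-2,6]); enqueue [6]
  #23 pop 1: in=[-4,6] → [-4,6] (was [-2,6]); enqueue [0,4]
  #24 pop 6: in=[-4,6] → [-4,6] (was [-2,6]); enqueue [3]
  #25 pop 0: in=[-4,6] → [-4,6] (was [-2,6]); enqueue []
  #26 pop 4: in=[-4,6] → [-4,6] (was [-2,6]); enqueue [2,6,7]
  #27 pop 3: in=[-4,6] → [-6,4] (no change)
  #28 pop 2: in=[-4,6] → [-6,6] (was [-4,6]); enqueue [3,5]
  #29 pop 6: in=[-4,6] → [-4,6] (no change)
  #30 pop 7: in=[-4,6] → [-4,6] (was [-2,6]); enqueue [1]
  #31 pop 3: in=[-6,6] → [-6,4] (no change)
  #32 pop 5: in=[-6,6] → [-6,6] (was [-4,6]); enqueue [6]
  #33 pop 1: in=[-6,6] → [-6,6] (was [-4,6]); enqueue [0,4]
  #34 pop 6: in=[-6,6] → [-6,6] (was [-4,6]); enqueue [3]
  #35 pop 0: in=[-6,6] → [-6,6] (was [-4,6]); enqueue []
  #36 pop 4: in=[-6,6] → [-6,6] (was [-4,6]); enqueue [2,6,7]
  #37 pop 3: in=[-6,6] → [-6,4] (no change)
  #38 pop 2: in=[-6,6] → [-6,6] (no change)
  #39 pop 6: in=[-6,6] → [-6,6] (no change)
  #40 pop 7: in=[-6,6] → [-6,6] (was [-4,6]); enqueue [1]
  #41 pop 1: in=[-6,6] → [-6,6] (no change)

Fixpoint:
  val[0] = [-6,6]
  val[1] = [-6,6]
  val[2] = [-6,6]
  val[3] = [-6,4]
  val[4] = [-6,6]
  val[5] = [-6,6]
  val[6] = [-6,6]
  val[7] = [-6,6]

[-6,6]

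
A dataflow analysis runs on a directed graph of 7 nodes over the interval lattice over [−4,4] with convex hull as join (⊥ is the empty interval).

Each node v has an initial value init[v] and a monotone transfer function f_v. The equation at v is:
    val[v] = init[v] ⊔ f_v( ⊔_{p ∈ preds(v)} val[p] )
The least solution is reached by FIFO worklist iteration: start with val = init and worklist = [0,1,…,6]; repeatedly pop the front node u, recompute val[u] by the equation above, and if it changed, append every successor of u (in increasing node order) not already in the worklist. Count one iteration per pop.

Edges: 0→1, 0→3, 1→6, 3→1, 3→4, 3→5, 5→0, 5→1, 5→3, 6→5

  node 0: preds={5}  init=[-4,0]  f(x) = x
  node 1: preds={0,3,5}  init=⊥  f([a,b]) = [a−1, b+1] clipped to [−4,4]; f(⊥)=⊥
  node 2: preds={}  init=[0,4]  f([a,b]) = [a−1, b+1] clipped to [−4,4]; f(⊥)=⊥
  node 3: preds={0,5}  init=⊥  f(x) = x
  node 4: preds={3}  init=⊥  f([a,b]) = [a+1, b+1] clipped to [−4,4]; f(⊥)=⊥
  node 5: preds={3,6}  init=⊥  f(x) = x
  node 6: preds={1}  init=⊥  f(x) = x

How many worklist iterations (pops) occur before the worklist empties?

Iteration log — 38 steps:
  step 1. node 0  ⊔preds=⊥  new=[-4,0]  stable
  step 2. node 1  ⊔preds=[-4,0]  new=[-4,1]  old=⊥  +wl: 
  step 3. node 2  ⊔preds=⊥  new=[0,4]  stable
  step 4. node 3  ⊔preds=[-4,0]  new=[-4,0]  old=⊥  +wl: 1
  step 5. node 4  ⊔preds=[-4,0]  new=[-3,1]  old=⊥  +wl: 
  step 6. node 5  ⊔preds=[-4,0]  new=[-4,0]  old=⊥  +wl: 0,3
  step 7. node 6  ⊔preds=[-4,1]  new=[-4,1]  old=⊥  +wl: 5
  step 8. node 1  ⊔preds=[-4,0]  new=[-4,1]  stable
  step 9. node 0  ⊔preds=[-4,0]  new=[-4,0]  stable
  step 10. node 3  ⊔preds=[-4,0]  new=[-4,0]  stable
  step 11. node 5  ⊔preds=[-4,1]  new=[-4,1]  old=[-4,0]  +wl: 0,1,3
  step 12. node 0  ⊔preds=[-4,1]  new=[-4,1]  old=[-4,0]  +wl: 
  step 13. node 1  ⊔preds=[-4,1]  new=[-4,2]  old=[-4,1]  +wl: 6
  step 14. node 3  ⊔preds=[-4,1]  new=[-4,1]  old=[-4,0]  +wl: 1,4,5
  step 15. node 6  ⊔preds=[-4,2]  new=[-4,2]  old=[-4,1]  +wl: 
  step 16. node 1  ⊔preds=[-4,1]  new=[-4,2]  stable
  step 17. node 4  ⊔preds=[-4,1]  new=[-3,2]  old=[-3,1]  +wl: 
  step 18. node 5  ⊔preds=[-4,2]  new=[-4,2]  old=[-4,1]  +wl: 0,1,3
  step 19. node 0  ⊔preds=[-4,2]  new=[-4,2]  old=[-4,1]  +wl: 
  step 20. node 1  ⊔preds=[-4,2]  new=[-4,3]  old=[-4,2]  +wl: 6
  step 21. node 3  ⊔preds=[-4,2]  new=[-4,2]  old=[-4,1]  +wl: 1,4,5
  step 22. node 6  ⊔preds=[-4,3]  new=[-4,3]  old=[-4,2]  +wl: 
  step 23. node 1  ⊔preds=[-4,2]  new=[-4,3]  stable
  step 24. node 4  ⊔preds=[-4,2]  new=[-3,3]  old=[-3,2]  +wl: 
  step 25. node 5  ⊔preds=[-4,3]  new=[-4,3]  old=[-4,2]  +wl: 0,1,3
  step 26. node 0  ⊔preds=[-4,3]  new=[-4,3]  old=[-4,2]  +wl: 
  step 27. node 1  ⊔preds=[-4,3]  new=[-4,4]  old=[-4,3]  +wl: 6
  step 28. node 3  ⊔preds=[-4,3]  new=[-4,3]  old=[-4,2]  +wl: 1,4,5
  step 29. node 6  ⊔preds=[-4,4]  new=[-4,4]  old=[-4,3]  +wl: 
  step 30. node 1  ⊔preds=[-4,3]  new=[-4,4]  stable
  step 31. node 4  ⊔preds=[-4,3]  new=[-3,4]  old=[-3,3]  +wl: 
  step 32. node 5  ⊔preds=[-4,4]  new=[-4,4]  old=[-4,3]  +wl: 0,1,3
  step 33. node 0  ⊔preds=[-4,4]  new=[-4,4]  old=[-4,3]  +wl: 
  step 34. node 1  ⊔preds=[-4,4]  new=[-4,4]  stable
  step 35. node 3  ⊔preds=[-4,4]  new=[-4,4]  old=[-4,3]  +wl: 1,4,5
  step 36. node 1  ⊔preds=[-4,4]  new=[-4,4]  stable
  step 37. node 4  ⊔preds=[-4,4]  new=[-3,4]  stable
  step 38. node 5  ⊔preds=[-4,4]  new=[-4,4]  stable

Least fixpoint reached:
  node 0: [-4,4]
  node 1: [-4,4]
  node 2: [0,4]
  node 3: [-4,4]
  node 4: [-3,4]
  node 5: [-4,4]
  node 6: [-4,4]

38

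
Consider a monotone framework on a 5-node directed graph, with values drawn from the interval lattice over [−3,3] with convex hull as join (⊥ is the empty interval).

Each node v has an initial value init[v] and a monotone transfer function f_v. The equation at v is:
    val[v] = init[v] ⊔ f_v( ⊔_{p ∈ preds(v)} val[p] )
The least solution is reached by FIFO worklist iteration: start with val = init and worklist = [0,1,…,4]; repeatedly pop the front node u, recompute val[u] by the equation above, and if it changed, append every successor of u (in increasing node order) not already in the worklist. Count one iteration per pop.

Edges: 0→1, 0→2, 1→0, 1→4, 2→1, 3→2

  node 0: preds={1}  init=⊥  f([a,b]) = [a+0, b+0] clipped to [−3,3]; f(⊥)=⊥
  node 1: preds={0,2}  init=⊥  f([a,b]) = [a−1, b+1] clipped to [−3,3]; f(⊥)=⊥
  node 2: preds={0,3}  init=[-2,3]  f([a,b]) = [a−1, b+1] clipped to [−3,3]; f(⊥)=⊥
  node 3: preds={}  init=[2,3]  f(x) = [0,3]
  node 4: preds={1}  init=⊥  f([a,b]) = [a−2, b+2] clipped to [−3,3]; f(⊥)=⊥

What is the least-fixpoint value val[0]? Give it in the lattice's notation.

[-3,3]

Iteration log — 8 steps:
  step 1. node 0  ⊔preds=⊥  new=⊥  stable
  step 2. node 1  ⊔preds=[-2,3]  new=[-3,3]  old=⊥  +wl: 0
  step 3. node 2  ⊔preds=[2,3]  new=[-2,3]  stable
  step 4. node 3  ⊔preds=⊥  new=[0,3]  old=[2,3]  +wl: 2
  step 5. node 4  ⊔preds=[-3,3]  new=[-3,3]  old=⊥  +wl: 
  step 6. node 0  ⊔preds=[-3,3]  new=[-3,3]  old=⊥  +wl: 1
  step 7. node 2  ⊔preds=[-3,3]  new=[-3,3]  old=[-2,3]  +wl: 
  step 8. node 1  ⊔preds=[-3,3]  new=[-3,3]  stable

Least fixpoint reached:
  node 0: [-3,3]
  node 1: [-3,3]
  node 2: [-3,3]
  node 3: [0,3]
  node 4: [-3,3]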